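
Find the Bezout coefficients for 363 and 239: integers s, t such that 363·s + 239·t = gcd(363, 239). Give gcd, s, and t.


Euclidean algorithm on (363, 239) — divide until remainder is 0:
  363 = 1 · 239 + 124
  239 = 1 · 124 + 115
  124 = 1 · 115 + 9
  115 = 12 · 9 + 7
  9 = 1 · 7 + 2
  7 = 3 · 2 + 1
  2 = 2 · 1 + 0
gcd(363, 239) = 1.
Track Bezout coefficients alongside the remainders: start with r₀ = 363 = a·1 + b·0 (s = 1, t = 0) and r₁ = 239 = a·0 + b·1 (s = 0, t = 1); each new remainder r_{k+1} = r_{k-1} − q_k·r_k inherits s_{k+1} = s_{k-1} − q_k·s_k, t_{k+1} = t_{k-1} − q_k·t_k, so r_k = a·s_k + b·t_k at every step:
  q = 1: r = 124, s = 1 − 1·0 = 1, t = 0 − 1·1 = -1  (check: 363·1 + 239·(-1) = 124)
  q = 1: r = 115, s = 0 − 1·1 = -1, t = 1 − 1·(-1) = 2  (check: 363·(-1) + 239·2 = 115)
  q = 1: r = 9, s = 1 − 1·(-1) = 2, t = -1 − 1·2 = -3  (check: 363·2 + 239·(-3) = 9)
  q = 12: r = 7, s = -1 − 12·2 = -25, t = 2 − 12·(-3) = 38  (check: 363·(-25) + 239·38 = 7)
  q = 1: r = 2, s = 2 − 1·(-25) = 27, t = -3 − 1·38 = -41  (check: 363·27 + 239·(-41) = 2)
  q = 3: r = 1, s = -25 − 3·27 = -106, t = 38 − 3·(-41) = 161  (check: 363·(-106) + 239·161 = 1)
The row with r = 1 (the gcd) gives the Bezout coefficients s = -106, t = 161.
Result: 363 · (-106) + 239 · (161) = 1.

gcd(363, 239) = 1; s = -106, t = 161 (check: 363·(-106) + 239·161 = 1).


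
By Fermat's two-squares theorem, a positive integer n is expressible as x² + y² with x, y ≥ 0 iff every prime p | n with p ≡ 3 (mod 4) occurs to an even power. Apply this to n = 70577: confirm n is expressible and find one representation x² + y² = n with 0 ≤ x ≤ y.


Step 1: Factor n = 70577 = 13 · 61 · 89.
Step 2: Check the mod-4 condition on each prime factor: 13 ≡ 1 (mod 4), exponent 1; 61 ≡ 1 (mod 4), exponent 1; 89 ≡ 1 (mod 4), exponent 1.
All primes ≡ 3 (mod 4) appear to even exponent (or don't appear), so by the two-squares theorem n IS expressible as a sum of two squares.
Step 3: Build a representation. Here n = 13 · 61 · 89 is a product of primes ≡ 1 (mod 4). Each prime p ≡ 1 (mod 4) is itself a sum of two squares; find a² by testing p − a² for a perfect square:
  13: 13 − 1² = 12, 13 − 2² = 9 = 3² ⇒ 13 = 2² + 3².
  61: 61 − 1² = 60, 61 − 2² = 57, 61 − 3² = 52, 61 − 4² = 45, 61 − 5² = 36 = 6² ⇒ 61 = 5² + 6².
  89: 89 − 1² = 88, 89 − 2² = 85, 89 − 3² = 80, 89 − 4² = 73, 89 − 5² = 64 = 8² ⇒ 89 = 5² + 8².
  Combine using the Brahmagupta–Fibonacci identity (a² + b²)(c² + d²) = (ac − bd)² + (ad + bc)² = (ac + bd)² + (ad − bc)²:
  13 · 61 = 793: from (2² + 3²)(5² + 6²), take (2·5 − 3·6, 2·6 + 3·5) = (10 − 18, 12 + 15) = (-8, 27); dropping signs (only squares matter) gives (8, 27); check 8² + 27² = 64 + 729 = 793 ✓.
  793 · 89 = 70577: from (8² + 27²)(5² + 8²), take (8·5 − 27·8, 8·8 + 27·5) = (40 − 216, 64 + 135) = (-176, 199); dropping signs (only squares matter) gives (176, 199); check 176² + 199² = 30976 + 39601 = 70577 ✓.
Step 4: Order so x ≤ y and verify: 176² + 199² = 30976 + 39601 = 70577 = n. ✓

n = 70577 = 176² + 199² (one valid representation with x ≤ y).


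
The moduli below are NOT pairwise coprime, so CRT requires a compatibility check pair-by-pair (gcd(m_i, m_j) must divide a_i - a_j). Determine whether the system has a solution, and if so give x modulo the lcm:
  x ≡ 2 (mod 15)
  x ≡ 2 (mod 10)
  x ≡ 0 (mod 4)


Moduli 15, 10, 4 are not pairwise coprime, so CRT works modulo lcm(m_i) when all pairwise compatibility conditions hold.
Pairwise compatibility: gcd(m_i, m_j) must divide a_i - a_j for every pair.
Merge one congruence at a time:
  Start: x ≡ 2 (mod 15).
  Combine with x ≡ 2 (mod 10): gcd(15, 10) = 5; 2 - 2 = 0, which IS divisible by 5, so compatible.
    Write x = 2 + 15·t and substitute into x ≡ 2 (mod 10): 15·t ≡ 2 − 2 = 0 (mod 10).
    Divide the congruence (and modulus) by g = 5: 3·t ≡ 0 (mod 2).
    Reduce coefficients mod 2: 1·t ≡ 0 (mod 2).
    So t ≡ 0 (mod 2).
    Then x = 2 + 15·0 = 2, valid modulo lcm(15, 10) = 30: x ≡ 2 (mod 30).
  Combine with x ≡ 0 (mod 4): gcd(30, 4) = 2; 0 - 2 = -2, which IS divisible by 2, so compatible.
    Write x = 2 + 30·t and substitute into x ≡ 0 (mod 4): 30·t ≡ 0 − 2 = -2 (mod 4).
    Divide the congruence (and modulus) by g = 2: 15·t ≡ -1 (mod 2).
    Reduce coefficients mod 2: 1·t ≡ 1 (mod 2).
    So t ≡ 1 (mod 2).
    Then x = 2 + 30·1 = 32, valid modulo lcm(30, 4) = 60: x ≡ 32 (mod 60).
Verify: 32 mod 15 = 2, 32 mod 10 = 2, 32 mod 4 = 0.

x ≡ 32 (mod 60).


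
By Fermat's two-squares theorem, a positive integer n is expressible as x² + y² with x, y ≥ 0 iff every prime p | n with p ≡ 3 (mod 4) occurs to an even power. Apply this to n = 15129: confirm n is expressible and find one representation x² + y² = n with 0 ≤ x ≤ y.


Step 1: Factor n = 15129 = 3^2 · 41^2.
Step 2: Check the mod-4 condition on each prime factor: 3 ≡ 3 (mod 4), exponent 2 (must be even); 41 ≡ 1 (mod 4), exponent 2.
All primes ≡ 3 (mod 4) appear to even exponent (or don't appear), so by the two-squares theorem n IS expressible as a sum of two squares.
Step 3: Build a representation. Group n = k² · m with k = 3 and m = 41 · 41 = 1681 (a product of primes ≡ 1 (mod 4)); a representation of m scales to one of n via (k·x)² + (k·y)² = k²(x² + y²). Each prime p ≡ 1 (mod 4) is itself a sum of two squares; find a² by testing p − a² for a perfect square:
  41: 41 − 1² = 40, 41 − 2² = 37, 41 − 3² = 32, 41 − 4² = 25 = 5² ⇒ 41 = 4² + 5².
  Combine using the Brahmagupta–Fibonacci identity (a² + b²)(c² + d²) = (ac − bd)² + (ad + bc)² = (ac + bd)² + (ad − bc)²:
  41 · 41 = 1681: from (4² + 5²)(4² + 5²), take (4·4 − 5·5, 4·5 + 5·4) = (16 − 25, 20 + 20) = (-9, 40); dropping signs (only squares matter) gives (9, 40); check 9² + 40² = 81 + 1600 = 1681 ✓.
  Scale by k = 3: (3·9, 3·40) = (27, 120).
Step 4: Order so x ≤ y and verify: 27² + 120² = 729 + 14400 = 15129 = n. ✓

n = 15129 = 27² + 120² (one valid representation with x ≤ y).


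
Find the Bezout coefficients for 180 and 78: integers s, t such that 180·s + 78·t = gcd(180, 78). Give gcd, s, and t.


Euclidean algorithm on (180, 78) — divide until remainder is 0:
  180 = 2 · 78 + 24
  78 = 3 · 24 + 6
  24 = 4 · 6 + 0
gcd(180, 78) = 6.
Track Bezout coefficients alongside the remainders: start with r₀ = 180 = a·1 + b·0 (s = 1, t = 0) and r₁ = 78 = a·0 + b·1 (s = 0, t = 1); each new remainder r_{k+1} = r_{k-1} − q_k·r_k inherits s_{k+1} = s_{k-1} − q_k·s_k, t_{k+1} = t_{k-1} − q_k·t_k, so r_k = a·s_k + b·t_k at every step:
  q = 2: r = 24, s = 1 − 2·0 = 1, t = 0 − 2·1 = -2  (check: 180·1 + 78·(-2) = 24)
  q = 3: r = 6, s = 0 − 3·1 = -3, t = 1 − 3·(-2) = 7  (check: 180·(-3) + 78·7 = 6)
The row with r = 6 (the gcd) gives the Bezout coefficients s = -3, t = 7.
Result: 180 · (-3) + 78 · (7) = 6.

gcd(180, 78) = 6; s = -3, t = 7 (check: 180·(-3) + 78·7 = 6).


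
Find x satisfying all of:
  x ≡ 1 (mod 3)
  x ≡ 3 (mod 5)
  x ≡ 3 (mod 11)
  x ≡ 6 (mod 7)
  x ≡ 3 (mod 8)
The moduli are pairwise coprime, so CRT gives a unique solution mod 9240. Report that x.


Product of moduli M = 3 · 5 · 11 · 7 · 8 = 9240.
Merge one congruence at a time:
  Start: x ≡ 1 (mod 3).
  Combine with x ≡ 3 (mod 5); new modulus lcm = 15.
    Write x = 1 + 3·t and substitute into x ≡ 3 (mod 5): 3·t ≡ 3 − 1 = 2 (mod 5).
    The inverse of 3 mod 5 is 2 (since 3·2 = 6 = 1·5 + 1), so t ≡ 2·2 = 4 ≡ 4 (mod 5).
    Then x = 1 + 3·4 = 13, valid modulo lcm(3, 5) = 15: x ≡ 13 (mod 15).
  Combine with x ≡ 3 (mod 11); new modulus lcm = 165.
    Write x = 13 + 15·t and substitute into x ≡ 3 (mod 11): 15·t ≡ 3 − 13 = -10 (mod 11).
    Reduce coefficients mod 11: 4·t ≡ 1 (mod 11).
    The inverse of 4 mod 11 is 3 (since 4·3 = 12 = 1·11 + 1), so t ≡ 3·1 = 3 ≡ 3 (mod 11).
    Then x = 13 + 15·3 = 58, valid modulo lcm(15, 11) = 165: x ≡ 58 (mod 165).
  Combine with x ≡ 6 (mod 7); new modulus lcm = 1155.
    Write x = 58 + 165·t and substitute into x ≡ 6 (mod 7): 165·t ≡ 6 − 58 = -52 (mod 7).
    Reduce coefficients mod 7: 4·t ≡ 4 (mod 7).
    The inverse of 4 mod 7 is 2 (since 4·2 = 8 = 1·7 + 1), so t ≡ 2·4 = 8 ≡ 1 (mod 7).
    Then x = 58 + 165·1 = 223, valid modulo lcm(165, 7) = 1155: x ≡ 223 (mod 1155).
  Combine with x ≡ 3 (mod 8); new modulus lcm = 9240.
    Write x = 223 + 1155·t and substitute into x ≡ 3 (mod 8): 1155·t ≡ 3 − 223 = -220 (mod 8).
    Reduce coefficients mod 8: 3·t ≡ 4 (mod 8).
    The inverse of 3 mod 8 is 3 (since 3·3 = 9 = 1·8 + 1), so t ≡ 3·4 = 12 ≡ 4 (mod 8).
    Then x = 223 + 1155·4 = 4843, valid modulo lcm(1155, 8) = 9240: x ≡ 4843 (mod 9240).
Verify against each original: 4843 mod 3 = 1, 4843 mod 5 = 3, 4843 mod 11 = 3, 4843 mod 7 = 6, 4843 mod 8 = 3.

x ≡ 4843 (mod 9240).


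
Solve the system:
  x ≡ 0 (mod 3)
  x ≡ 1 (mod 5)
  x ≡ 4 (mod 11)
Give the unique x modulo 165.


Moduli 3, 5, 11 are pairwise coprime; by CRT there is a unique solution modulo M = 3 · 5 · 11 = 165.
Solve pairwise, accumulating the modulus:
  Start with x ≡ 0 (mod 3).
  Combine with x ≡ 1 (mod 5): since gcd(3, 5) = 1, we get a unique residue mod 15.
    Write x = 0 + 3·t and substitute into x ≡ 1 (mod 5): 3·t ≡ 1 − 0 = 1 (mod 5).
    The inverse of 3 mod 5 is 2 (since 3·2 = 6 = 1·5 + 1), so t ≡ 2·1 = 2 ≡ 2 (mod 5).
    Then x = 0 + 3·2 = 6, valid modulo lcm(3, 5) = 15: x ≡ 6 (mod 15).
  Combine with x ≡ 4 (mod 11): since gcd(15, 11) = 1, we get a unique residue mod 165.
    Write x = 6 + 15·t and substitute into x ≡ 4 (mod 11): 15·t ≡ 4 − 6 = -2 (mod 11).
    Reduce coefficients mod 11: 4·t ≡ 9 (mod 11).
    The inverse of 4 mod 11 is 3 (since 4·3 = 12 = 1·11 + 1), so t ≡ 3·9 = 27 ≡ 5 (mod 11).
    Then x = 6 + 15·5 = 81, valid modulo lcm(15, 11) = 165: x ≡ 81 (mod 165).
Verify: 81 mod 3 = 0 ✓, 81 mod 5 = 1 ✓, 81 mod 11 = 4 ✓.

x ≡ 81 (mod 165).


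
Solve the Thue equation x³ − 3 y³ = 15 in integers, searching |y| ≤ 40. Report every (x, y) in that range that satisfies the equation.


The equation is x³ - 3y³ = 15. For fixed y, x³ = 3·y³ + 15, so a solution requires the RHS to be a perfect cube.
Strategy: iterate y from -40 to 40, compute RHS = 3·y³ + 15, and check whether it is a (positive or negative) perfect cube.
Check small values of y:
  y = 0: RHS = 15 is not a perfect cube.
  y = 1: RHS = 18 is not a perfect cube.
  y = -1: RHS = 12 is not a perfect cube.
  y = 2: RHS = 39 is not a perfect cube.
  y = -2: RHS = -9 is not a perfect cube.
  y = 3: RHS = 96 is not a perfect cube.
  y = -3: RHS = -66 is not a perfect cube.
Continuing the search up to |y| = 40 finds no solutions either.
No (x, y) in the scanned range satisfies the equation.

No integer solutions with |y| ≤ 40.


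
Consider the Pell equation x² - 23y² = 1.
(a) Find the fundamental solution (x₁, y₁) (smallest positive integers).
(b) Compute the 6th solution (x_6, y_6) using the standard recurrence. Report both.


Step 1: Find the fundamental solution (x₁, y₁) of x² - 23y² = 1.
  Expand √23 as a continued fraction. a₀ = ⌊√23⌋ = 4; iterate m_{k+1} = d_k·a_k − m_k, d_{k+1} = (23 − m_{k+1}²)/d_k, a_{k+1} = ⌊(a₀ + m_{k+1})/d_{k+1}⌋ (starting m₀ = 0, d₀ = 1), with convergents p_k = a_k·p_{k-1} + p_{k-2}, q_k = a_k·q_{k-1} + q_{k-2} (p₋₁ = 1, q₋₁ = 0):
  k = 0: a₀ = 4; p₀/q₀ = 4/1; p₀² − 23·q₀² = 16 − 23 = -7.
  k = 1: m = 4, d = 7, a = ⌊(4 + 4)/7⌋ = 1; p/q = (1·4 + 1)/(1·1 + 0) = 5/1; p² − 23·q² = 25 − 23 = 2.
  k = 2: m = 3, d = 2, a = ⌊(4 + 3)/2⌋ = 3; p/q = (3·5 + 4)/(3·1 + 1) = 19/4; p² − 23·q² = 361 − 368 = -7.
  k = 3: m = 3, d = 7, a = ⌊(4 + 3)/7⌋ = 1; p/q = (1·19 + 5)/(1·4 + 1) = 24/5; p² − 23·q² = 576 − 575 = 1.
  The first convergent with p² − 23·q² = 1 gives the fundamental solution (x₁, y₁) = (24, 5).
Step 2: Apply the recurrence (x_{n+1}, y_{n+1}) = (x₁x_n + 23y₁y_n, x₁y_n + y₁x_n) repeatedly.
  From (x_1, y_1) = (24, 5): x_2 = 24·24 + 23·5·5 = 1151; y_2 = 24·5 + 5·24 = 240.
  From (x_2, y_2) = (1151, 240): x_3 = 24·1151 + 23·5·240 = 55224; y_3 = 24·240 + 5·1151 = 11515.
  From (x_3, y_3) = (55224, 11515): x_4 = 24·55224 + 23·5·11515 = 2649601; y_4 = 24·11515 + 5·55224 = 552480.
  From (x_4, y_4) = (2649601, 552480): x_5 = 24·2649601 + 23·5·552480 = 127125624; y_5 = 24·552480 + 5·2649601 = 26507525.
  From (x_5, y_5) = (127125624, 26507525): x_6 = 24·127125624 + 23·5·26507525 = 6099380351; y_6 = 24·26507525 + 5·127125624 = 1271808720.
Step 3: Verify x_6² - 23·y_6² = 37202440666164883201 - 37202440666164883200 = 1 (should be 1). ✓

(x_1, y_1) = (24, 5); (x_6, y_6) = (6099380351, 1271808720).


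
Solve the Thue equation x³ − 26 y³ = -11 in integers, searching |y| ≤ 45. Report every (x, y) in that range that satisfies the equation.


The equation is x³ - 26y³ = -11. For fixed y, x³ = 26·y³ − 11, so a solution requires the RHS to be a perfect cube.
Strategy: iterate y from -45 to 45, compute RHS = 26·y³ − 11, and check whether it is a (positive or negative) perfect cube.
Check small values of y:
  y = 0: RHS = -11 is not a perfect cube.
  y = 1: RHS = 15 is not a perfect cube.
  y = -1: RHS = -37 is not a perfect cube.
  y = 2: RHS = 197 is not a perfect cube.
  y = -2: RHS = -219 is not a perfect cube.
  y = 3: RHS = 691 is not a perfect cube.
  y = -3: RHS = -713 is not a perfect cube.
Continuing the search up to |y| = 45 finds no solutions either.
No (x, y) in the scanned range satisfies the equation.

No integer solutions with |y| ≤ 45.


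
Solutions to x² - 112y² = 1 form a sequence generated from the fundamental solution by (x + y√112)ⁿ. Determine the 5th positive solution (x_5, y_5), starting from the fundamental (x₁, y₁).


Step 1: Find the fundamental solution (x₁, y₁) of x² - 112y² = 1.
  Expand √112 as a continued fraction. a₀ = ⌊√112⌋ = 10; iterate m_{k+1} = d_k·a_k − m_k, d_{k+1} = (112 − m_{k+1}²)/d_k, a_{k+1} = ⌊(a₀ + m_{k+1})/d_{k+1}⌋ (starting m₀ = 0, d₀ = 1), with convergents p_k = a_k·p_{k-1} + p_{k-2}, q_k = a_k·q_{k-1} + q_{k-2} (p₋₁ = 1, q₋₁ = 0):
  k = 0: a₀ = 10; p₀/q₀ = 10/1; p₀² − 112·q₀² = 100 − 112 = -12.
  k = 1: m = 10, d = 12, a = ⌊(10 + 10)/12⌋ = 1; p/q = (1·10 + 1)/(1·1 + 0) = 11/1; p² − 112·q² = 121 − 112 = 9.
  k = 2: m = 2, d = 9, a = ⌊(10 + 2)/9⌋ = 1; p/q = (1·11 + 10)/(1·1 + 1) = 21/2; p² − 112·q² = 441 − 448 = -7.
  k = 3: m = 7, d = 7, a = ⌊(10 + 7)/7⌋ = 2; p/q = (2·21 + 11)/(2·2 + 1) = 53/5; p² − 112·q² = 2809 − 2800 = 9.
  k = 4: m = 7, d = 9, a = ⌊(10 + 7)/9⌋ = 1; p/q = (1·53 + 21)/(1·5 + 2) = 74/7; p² − 112·q² = 5476 − 5488 = -12.
  k = 5: m = 2, d = 12, a = ⌊(10 + 2)/12⌋ = 1; p/q = (1·74 + 53)/(1·7 + 5) = 127/12; p² − 112·q² = 16129 − 16128 = 1.
  The first convergent with p² − 112·q² = 1 gives the fundamental solution (x₁, y₁) = (127, 12).
Step 2: Apply the recurrence (x_{n+1}, y_{n+1}) = (x₁x_n + 112y₁y_n, x₁y_n + y₁x_n) repeatedly.
  From (x_1, y_1) = (127, 12): x_2 = 127·127 + 112·12·12 = 32257; y_2 = 127·12 + 12·127 = 3048.
  From (x_2, y_2) = (32257, 3048): x_3 = 127·32257 + 112·12·3048 = 8193151; y_3 = 127·3048 + 12·32257 = 774180.
  From (x_3, y_3) = (8193151, 774180): x_4 = 127·8193151 + 112·12·774180 = 2081028097; y_4 = 127·774180 + 12·8193151 = 196638672.
  From (x_4, y_4) = (2081028097, 196638672): x_5 = 127·2081028097 + 112·12·196638672 = 528572943487; y_5 = 127·196638672 + 12·2081028097 = 49945448508.
Step 3: Verify x_5² - 112·y_5² = 279389356586511295719169 - 279389356586511295719168 = 1 (should be 1). ✓

(x_1, y_1) = (127, 12); (x_5, y_5) = (528572943487, 49945448508).


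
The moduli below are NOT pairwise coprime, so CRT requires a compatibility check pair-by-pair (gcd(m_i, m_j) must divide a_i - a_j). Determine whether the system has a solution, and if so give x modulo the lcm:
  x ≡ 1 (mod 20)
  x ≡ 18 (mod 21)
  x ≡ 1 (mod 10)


Moduli 20, 21, 10 are not pairwise coprime, so CRT works modulo lcm(m_i) when all pairwise compatibility conditions hold.
Pairwise compatibility: gcd(m_i, m_j) must divide a_i - a_j for every pair.
Merge one congruence at a time:
  Start: x ≡ 1 (mod 20).
  Combine with x ≡ 18 (mod 21): gcd(20, 21) = 1; 18 - 1 = 17, which IS divisible by 1, so compatible.
    Write x = 1 + 20·t and substitute into x ≡ 18 (mod 21): 20·t ≡ 18 − 1 = 17 (mod 21).
    The inverse of 20 mod 21 is 20 (since 20·20 = 400 = 19·21 + 1), so t ≡ 20·17 = 340 ≡ 4 (mod 21).
    Then x = 1 + 20·4 = 81, valid modulo lcm(20, 21) = 420: x ≡ 81 (mod 420).
  Combine with x ≡ 1 (mod 10): gcd(420, 10) = 10; 1 - 81 = -80, which IS divisible by 10, so compatible.
    Write x = 81 + 420·t and substitute into x ≡ 1 (mod 10): 420·t ≡ 1 − 81 = -80 (mod 10).
    Divide the congruence (and modulus) by g = 10: 42·t ≡ -8 (mod 1).
    Modulo 1 every t works; take t = 0.
    Then x = 81 + 420·0 = 81, valid modulo lcm(420, 10) = 420: x ≡ 81 (mod 420).
Verify: 81 mod 20 = 1, 81 mod 21 = 18, 81 mod 10 = 1.

x ≡ 81 (mod 420).


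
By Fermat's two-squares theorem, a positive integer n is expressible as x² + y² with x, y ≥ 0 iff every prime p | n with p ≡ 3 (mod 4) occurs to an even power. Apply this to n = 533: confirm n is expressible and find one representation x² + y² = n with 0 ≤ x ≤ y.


Step 1: Factor n = 533 = 13 · 41.
Step 2: Check the mod-4 condition on each prime factor: 13 ≡ 1 (mod 4), exponent 1; 41 ≡ 1 (mod 4), exponent 1.
All primes ≡ 3 (mod 4) appear to even exponent (or don't appear), so by the two-squares theorem n IS expressible as a sum of two squares.
Step 3: Build a representation. Here n = 13 · 41 is a product of primes ≡ 1 (mod 4). Each prime p ≡ 1 (mod 4) is itself a sum of two squares; find a² by testing p − a² for a perfect square:
  13: 13 − 1² = 12, 13 − 2² = 9 = 3² ⇒ 13 = 2² + 3².
  41: 41 − 1² = 40, 41 − 2² = 37, 41 − 3² = 32, 41 − 4² = 25 = 5² ⇒ 41 = 4² + 5².
  Combine using the Brahmagupta–Fibonacci identity (a² + b²)(c² + d²) = (ac − bd)² + (ad + bc)² = (ac + bd)² + (ad − bc)²:
  13 · 41 = 533: from (2² + 3²)(4² + 5²), take (2·4 − 3·5, 2·5 + 3·4) = (8 − 15, 10 + 12) = (-7, 22); dropping signs (only squares matter) gives (7, 22); check 7² + 22² = 49 + 484 = 533 ✓.
Step 4: Order so x ≤ y and verify: 7² + 22² = 49 + 484 = 533 = n. ✓

n = 533 = 7² + 22² (one valid representation with x ≤ y).


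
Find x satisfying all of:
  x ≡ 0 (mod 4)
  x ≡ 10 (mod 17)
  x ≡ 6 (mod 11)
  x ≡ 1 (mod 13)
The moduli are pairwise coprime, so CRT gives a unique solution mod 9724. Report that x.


Product of moduli M = 4 · 17 · 11 · 13 = 9724.
Merge one congruence at a time:
  Start: x ≡ 0 (mod 4).
  Combine with x ≡ 10 (mod 17); new modulus lcm = 68.
    Write x = 0 + 4·t and substitute into x ≡ 10 (mod 17): 4·t ≡ 10 − 0 = 10 (mod 17).
    The inverse of 4 mod 17 is 13 (since 4·13 = 52 = 3·17 + 1), so t ≡ 13·10 = 130 ≡ 11 (mod 17).
    Then x = 0 + 4·11 = 44, valid modulo lcm(4, 17) = 68: x ≡ 44 (mod 68).
  Combine with x ≡ 6 (mod 11); new modulus lcm = 748.
    Write x = 44 + 68·t and substitute into x ≡ 6 (mod 11): 68·t ≡ 6 − 44 = -38 (mod 11).
    Reduce coefficients mod 11: 2·t ≡ 6 (mod 11).
    The inverse of 2 mod 11 is 6 (since 2·6 = 12 = 1·11 + 1), so t ≡ 6·6 = 36 ≡ 3 (mod 11).
    Then x = 44 + 68·3 = 248, valid modulo lcm(68, 11) = 748: x ≡ 248 (mod 748).
  Combine with x ≡ 1 (mod 13); new modulus lcm = 9724.
    Write x = 248 + 748·t and substitute into x ≡ 1 (mod 13): 748·t ≡ 1 − 248 = -247 (mod 13).
    Reduce coefficients mod 13: 7·t ≡ 0 (mod 13).
    The inverse of 7 mod 13 is 2 (since 7·2 = 14 = 1·13 + 1), so t ≡ 2·0 = 0 ≡ 0 (mod 13).
    Then x = 248 + 748·0 = 248, valid modulo lcm(748, 13) = 9724: x ≡ 248 (mod 9724).
Verify against each original: 248 mod 4 = 0, 248 mod 17 = 10, 248 mod 11 = 6, 248 mod 13 = 1.

x ≡ 248 (mod 9724).


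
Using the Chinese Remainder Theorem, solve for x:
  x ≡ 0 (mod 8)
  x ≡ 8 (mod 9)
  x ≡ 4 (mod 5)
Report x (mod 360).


Moduli 8, 9, 5 are pairwise coprime; by CRT there is a unique solution modulo M = 8 · 9 · 5 = 360.
Solve pairwise, accumulating the modulus:
  Start with x ≡ 0 (mod 8).
  Combine with x ≡ 8 (mod 9): since gcd(8, 9) = 1, we get a unique residue mod 72.
    Write x = 0 + 8·t and substitute into x ≡ 8 (mod 9): 8·t ≡ 8 − 0 = 8 (mod 9).
    The inverse of 8 mod 9 is 8 (since 8·8 = 64 = 7·9 + 1), so t ≡ 8·8 = 64 ≡ 1 (mod 9).
    Then x = 0 + 8·1 = 8, valid modulo lcm(8, 9) = 72: x ≡ 8 (mod 72).
  Combine with x ≡ 4 (mod 5): since gcd(72, 5) = 1, we get a unique residue mod 360.
    Write x = 8 + 72·t and substitute into x ≡ 4 (mod 5): 72·t ≡ 4 − 8 = -4 (mod 5).
    Reduce coefficients mod 5: 2·t ≡ 1 (mod 5).
    The inverse of 2 mod 5 is 3 (since 2·3 = 6 = 1·5 + 1), so t ≡ 3·1 = 3 ≡ 3 (mod 5).
    Then x = 8 + 72·3 = 224, valid modulo lcm(72, 5) = 360: x ≡ 224 (mod 360).
Verify: 224 mod 8 = 0 ✓, 224 mod 9 = 8 ✓, 224 mod 5 = 4 ✓.

x ≡ 224 (mod 360).


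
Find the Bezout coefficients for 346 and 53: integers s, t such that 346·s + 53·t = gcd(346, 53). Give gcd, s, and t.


Euclidean algorithm on (346, 53) — divide until remainder is 0:
  346 = 6 · 53 + 28
  53 = 1 · 28 + 25
  28 = 1 · 25 + 3
  25 = 8 · 3 + 1
  3 = 3 · 1 + 0
gcd(346, 53) = 1.
Track Bezout coefficients alongside the remainders: start with r₀ = 346 = a·1 + b·0 (s = 1, t = 0) and r₁ = 53 = a·0 + b·1 (s = 0, t = 1); each new remainder r_{k+1} = r_{k-1} − q_k·r_k inherits s_{k+1} = s_{k-1} − q_k·s_k, t_{k+1} = t_{k-1} − q_k·t_k, so r_k = a·s_k + b·t_k at every step:
  q = 6: r = 28, s = 1 − 6·0 = 1, t = 0 − 6·1 = -6  (check: 346·1 + 53·(-6) = 28)
  q = 1: r = 25, s = 0 − 1·1 = -1, t = 1 − 1·(-6) = 7  (check: 346·(-1) + 53·7 = 25)
  q = 1: r = 3, s = 1 − 1·(-1) = 2, t = -6 − 1·7 = -13  (check: 346·2 + 53·(-13) = 3)
  q = 8: r = 1, s = -1 − 8·2 = -17, t = 7 − 8·(-13) = 111  (check: 346·(-17) + 53·111 = 1)
The row with r = 1 (the gcd) gives the Bezout coefficients s = -17, t = 111.
Result: 346 · (-17) + 53 · (111) = 1.

gcd(346, 53) = 1; s = -17, t = 111 (check: 346·(-17) + 53·111 = 1).


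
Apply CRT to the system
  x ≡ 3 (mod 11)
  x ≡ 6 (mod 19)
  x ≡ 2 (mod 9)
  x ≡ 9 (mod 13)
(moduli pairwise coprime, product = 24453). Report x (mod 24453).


Product of moduli M = 11 · 19 · 9 · 13 = 24453.
Merge one congruence at a time:
  Start: x ≡ 3 (mod 11).
  Combine with x ≡ 6 (mod 19); new modulus lcm = 209.
    Write x = 3 + 11·t and substitute into x ≡ 6 (mod 19): 11·t ≡ 6 − 3 = 3 (mod 19).
    The inverse of 11 mod 19 is 7 (since 11·7 = 77 = 4·19 + 1), so t ≡ 7·3 = 21 ≡ 2 (mod 19).
    Then x = 3 + 11·2 = 25, valid modulo lcm(11, 19) = 209: x ≡ 25 (mod 209).
  Combine with x ≡ 2 (mod 9); new modulus lcm = 1881.
    Write x = 25 + 209·t and substitute into x ≡ 2 (mod 9): 209·t ≡ 2 − 25 = -23 (mod 9).
    Reduce coefficients mod 9: 2·t ≡ 4 (mod 9).
    The inverse of 2 mod 9 is 5 (since 2·5 = 10 = 1·9 + 1), so t ≡ 5·4 = 20 ≡ 2 (mod 9).
    Then x = 25 + 209·2 = 443, valid modulo lcm(209, 9) = 1881: x ≡ 443 (mod 1881).
  Combine with x ≡ 9 (mod 13); new modulus lcm = 24453.
    Write x = 443 + 1881·t and substitute into x ≡ 9 (mod 13): 1881·t ≡ 9 − 443 = -434 (mod 13).
    Reduce coefficients mod 13: 9·t ≡ 8 (mod 13).
    The inverse of 9 mod 13 is 3 (since 9·3 = 27 = 2·13 + 1), so t ≡ 3·8 = 24 ≡ 11 (mod 13).
    Then x = 443 + 1881·11 = 21134, valid modulo lcm(1881, 13) = 24453: x ≡ 21134 (mod 24453).
Verify against each original: 21134 mod 11 = 3, 21134 mod 19 = 6, 21134 mod 9 = 2, 21134 mod 13 = 9.

x ≡ 21134 (mod 24453).


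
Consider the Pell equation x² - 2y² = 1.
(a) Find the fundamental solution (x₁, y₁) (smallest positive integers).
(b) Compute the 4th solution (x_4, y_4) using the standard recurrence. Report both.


Step 1: Find the fundamental solution (x₁, y₁) of x² - 2y² = 1.
  Expand √2 as a continued fraction. a₀ = ⌊√2⌋ = 1; iterate m_{k+1} = d_k·a_k − m_k, d_{k+1} = (2 − m_{k+1}²)/d_k, a_{k+1} = ⌊(a₀ + m_{k+1})/d_{k+1}⌋ (starting m₀ = 0, d₀ = 1), with convergents p_k = a_k·p_{k-1} + p_{k-2}, q_k = a_k·q_{k-1} + q_{k-2} (p₋₁ = 1, q₋₁ = 0):
  k = 0: a₀ = 1; p₀/q₀ = 1/1; p₀² − 2·q₀² = 1 − 2 = -1.
  k = 1: m = 1, d = 1, a = ⌊(1 + 1)/1⌋ = 2; p/q = (2·1 + 1)/(2·1 + 0) = 3/2; p² − 2·q² = 9 − 8 = 1.
  The first convergent with p² − 2·q² = 1 gives the fundamental solution (x₁, y₁) = (3, 2).
Step 2: Apply the recurrence (x_{n+1}, y_{n+1}) = (x₁x_n + 2y₁y_n, x₁y_n + y₁x_n) repeatedly.
  From (x_1, y_1) = (3, 2): x_2 = 3·3 + 2·2·2 = 17; y_2 = 3·2 + 2·3 = 12.
  From (x_2, y_2) = (17, 12): x_3 = 3·17 + 2·2·12 = 99; y_3 = 3·12 + 2·17 = 70.
  From (x_3, y_3) = (99, 70): x_4 = 3·99 + 2·2·70 = 577; y_4 = 3·70 + 2·99 = 408.
Step 3: Verify x_4² - 2·y_4² = 332929 - 332928 = 1 (should be 1). ✓

(x_1, y_1) = (3, 2); (x_4, y_4) = (577, 408).


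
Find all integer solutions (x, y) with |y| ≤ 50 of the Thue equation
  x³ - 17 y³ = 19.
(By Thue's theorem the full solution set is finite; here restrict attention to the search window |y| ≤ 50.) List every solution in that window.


The equation is x³ - 17y³ = 19. For fixed y, x³ = 17·y³ + 19, so a solution requires the RHS to be a perfect cube.
Strategy: iterate y from -50 to 50, compute RHS = 17·y³ + 19, and check whether it is a (positive or negative) perfect cube.
Check small values of y:
  y = 0: RHS = 19 is not a perfect cube.
  y = 1: RHS = 36 is not a perfect cube.
  y = -1: RHS = 2 is not a perfect cube.
  y = 2: RHS = 155 is not a perfect cube.
  y = -2: RHS = -117 is not a perfect cube.
  y = 3: RHS = 478 is not a perfect cube.
  y = -3: RHS = -440 is not a perfect cube.
Continuing the search up to |y| = 50 finds no solutions either.
No (x, y) in the scanned range satisfies the equation.

No integer solutions with |y| ≤ 50.


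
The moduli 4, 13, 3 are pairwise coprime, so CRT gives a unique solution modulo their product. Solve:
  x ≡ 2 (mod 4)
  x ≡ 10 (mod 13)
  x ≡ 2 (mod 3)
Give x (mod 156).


Moduli 4, 13, 3 are pairwise coprime; by CRT there is a unique solution modulo M = 4 · 13 · 3 = 156.
Solve pairwise, accumulating the modulus:
  Start with x ≡ 2 (mod 4).
  Combine with x ≡ 10 (mod 13): since gcd(4, 13) = 1, we get a unique residue mod 52.
    Write x = 2 + 4·t and substitute into x ≡ 10 (mod 13): 4·t ≡ 10 − 2 = 8 (mod 13).
    The inverse of 4 mod 13 is 10 (since 4·10 = 40 = 3·13 + 1), so t ≡ 10·8 = 80 ≡ 2 (mod 13).
    Then x = 2 + 4·2 = 10, valid modulo lcm(4, 13) = 52: x ≡ 10 (mod 52).
  Combine with x ≡ 2 (mod 3): since gcd(52, 3) = 1, we get a unique residue mod 156.
    Write x = 10 + 52·t and substitute into x ≡ 2 (mod 3): 52·t ≡ 2 − 10 = -8 (mod 3).
    Reduce coefficients mod 3: 1·t ≡ 1 (mod 3).
    So t ≡ 1 (mod 3).
    Then x = 10 + 52·1 = 62, valid modulo lcm(52, 3) = 156: x ≡ 62 (mod 156).
Verify: 62 mod 4 = 2 ✓, 62 mod 13 = 10 ✓, 62 mod 3 = 2 ✓.

x ≡ 62 (mod 156).


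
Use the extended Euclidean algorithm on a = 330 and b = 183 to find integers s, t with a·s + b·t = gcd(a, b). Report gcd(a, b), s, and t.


Euclidean algorithm on (330, 183) — divide until remainder is 0:
  330 = 1 · 183 + 147
  183 = 1 · 147 + 36
  147 = 4 · 36 + 3
  36 = 12 · 3 + 0
gcd(330, 183) = 3.
Track Bezout coefficients alongside the remainders: start with r₀ = 330 = a·1 + b·0 (s = 1, t = 0) and r₁ = 183 = a·0 + b·1 (s = 0, t = 1); each new remainder r_{k+1} = r_{k-1} − q_k·r_k inherits s_{k+1} = s_{k-1} − q_k·s_k, t_{k+1} = t_{k-1} − q_k·t_k, so r_k = a·s_k + b·t_k at every step:
  q = 1: r = 147, s = 1 − 1·0 = 1, t = 0 − 1·1 = -1  (check: 330·1 + 183·(-1) = 147)
  q = 1: r = 36, s = 0 − 1·1 = -1, t = 1 − 1·(-1) = 2  (check: 330·(-1) + 183·2 = 36)
  q = 4: r = 3, s = 1 − 4·(-1) = 5, t = -1 − 4·2 = -9  (check: 330·5 + 183·(-9) = 3)
The row with r = 3 (the gcd) gives the Bezout coefficients s = 5, t = -9.
Result: 330 · (5) + 183 · (-9) = 3.

gcd(330, 183) = 3; s = 5, t = -9 (check: 330·5 + 183·(-9) = 3).


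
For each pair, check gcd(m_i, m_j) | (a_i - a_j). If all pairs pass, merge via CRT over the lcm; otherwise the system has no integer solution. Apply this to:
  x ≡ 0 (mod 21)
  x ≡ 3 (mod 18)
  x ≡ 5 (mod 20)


Moduli 21, 18, 20 are not pairwise coprime, so CRT works modulo lcm(m_i) when all pairwise compatibility conditions hold.
Pairwise compatibility: gcd(m_i, m_j) must divide a_i - a_j for every pair.
Merge one congruence at a time:
  Start: x ≡ 0 (mod 21).
  Combine with x ≡ 3 (mod 18): gcd(21, 18) = 3; 3 - 0 = 3, which IS divisible by 3, so compatible.
    Write x = 0 + 21·t and substitute into x ≡ 3 (mod 18): 21·t ≡ 3 − 0 = 3 (mod 18).
    Divide the congruence (and modulus) by g = 3: 7·t ≡ 1 (mod 6).
    Reduce coefficients mod 6: 1·t ≡ 1 (mod 6).
    So t ≡ 1 (mod 6).
    Then x = 0 + 21·1 = 21, valid modulo lcm(21, 18) = 126: x ≡ 21 (mod 126).
  Combine with x ≡ 5 (mod 20): gcd(126, 20) = 2; 5 - 21 = -16, which IS divisible by 2, so compatible.
    Write x = 21 + 126·t and substitute into x ≡ 5 (mod 20): 126·t ≡ 5 − 21 = -16 (mod 20).
    Divide the congruence (and modulus) by g = 2: 63·t ≡ -8 (mod 10).
    Reduce coefficients mod 10: 3·t ≡ 2 (mod 10).
    The inverse of 3 mod 10 is 7 (since 3·7 = 21 = 2·10 + 1), so t ≡ 7·2 = 14 ≡ 4 (mod 10).
    Then x = 21 + 126·4 = 525, valid modulo lcm(126, 20) = 1260: x ≡ 525 (mod 1260).
Verify: 525 mod 21 = 0, 525 mod 18 = 3, 525 mod 20 = 5.

x ≡ 525 (mod 1260).


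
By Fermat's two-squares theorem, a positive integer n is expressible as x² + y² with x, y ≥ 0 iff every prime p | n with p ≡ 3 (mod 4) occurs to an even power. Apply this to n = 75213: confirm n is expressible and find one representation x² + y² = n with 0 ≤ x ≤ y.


Step 1: Factor n = 75213 = 3^2 · 61 · 137.
Step 2: Check the mod-4 condition on each prime factor: 3 ≡ 3 (mod 4), exponent 2 (must be even); 61 ≡ 1 (mod 4), exponent 1; 137 ≡ 1 (mod 4), exponent 1.
All primes ≡ 3 (mod 4) appear to even exponent (or don't appear), so by the two-squares theorem n IS expressible as a sum of two squares.
Step 3: Build a representation. Group n = k² · m with k = 3 and m = 61 · 137 = 8357 (a product of primes ≡ 1 (mod 4)); a representation of m scales to one of n via (k·x)² + (k·y)² = k²(x² + y²). Each prime p ≡ 1 (mod 4) is itself a sum of two squares; find a² by testing p − a² for a perfect square:
  61: 61 − 1² = 60, 61 − 2² = 57, 61 − 3² = 52, 61 − 4² = 45, 61 − 5² = 36 = 6² ⇒ 61 = 5² + 6².
  137: 137 − 1² = 136, 137 − 2² = 133, 137 − 3² = 128, 137 − 4² = 121 = 11² ⇒ 137 = 4² + 11².
  Combine using the Brahmagupta–Fibonacci identity (a² + b²)(c² + d²) = (ac − bd)² + (ad + bc)² = (ac + bd)² + (ad − bc)²:
  61 · 137 = 8357: from (5² + 6²)(4² + 11²), take (5·4 − 6·11, 5·11 + 6·4) = (20 − 66, 55 + 24) = (-46, 79); dropping signs (only squares matter) gives (46, 79); check 46² + 79² = 2116 + 6241 = 8357 ✓.
  Scale by k = 3: (3·46, 3·79) = (138, 237).
Step 4: Order so x ≤ y and verify: 138² + 237² = 19044 + 56169 = 75213 = n. ✓

n = 75213 = 138² + 237² (one valid representation with x ≤ y).


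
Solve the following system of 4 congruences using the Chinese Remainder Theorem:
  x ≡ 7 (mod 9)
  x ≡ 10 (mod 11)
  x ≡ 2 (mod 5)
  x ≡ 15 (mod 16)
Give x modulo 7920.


Product of moduli M = 9 · 11 · 5 · 16 = 7920.
Merge one congruence at a time:
  Start: x ≡ 7 (mod 9).
  Combine with x ≡ 10 (mod 11); new modulus lcm = 99.
    Write x = 7 + 9·t and substitute into x ≡ 10 (mod 11): 9·t ≡ 10 − 7 = 3 (mod 11).
    The inverse of 9 mod 11 is 5 (since 9·5 = 45 = 4·11 + 1), so t ≡ 5·3 = 15 ≡ 4 (mod 11).
    Then x = 7 + 9·4 = 43, valid modulo lcm(9, 11) = 99: x ≡ 43 (mod 99).
  Combine with x ≡ 2 (mod 5); new modulus lcm = 495.
    Write x = 43 + 99·t and substitute into x ≡ 2 (mod 5): 99·t ≡ 2 − 43 = -41 (mod 5).
    Reduce coefficients mod 5: 4·t ≡ 4 (mod 5).
    The inverse of 4 mod 5 is 4 (since 4·4 = 16 = 3·5 + 1), so t ≡ 4·4 = 16 ≡ 1 (mod 5).
    Then x = 43 + 99·1 = 142, valid modulo lcm(99, 5) = 495: x ≡ 142 (mod 495).
  Combine with x ≡ 15 (mod 16); new modulus lcm = 7920.
    Write x = 142 + 495·t and substitute into x ≡ 15 (mod 16): 495·t ≡ 15 − 142 = -127 (mod 16).
    Reduce coefficients mod 16: 15·t ≡ 1 (mod 16).
    The inverse of 15 mod 16 is 15 (since 15·15 = 225 = 14·16 + 1), so t ≡ 15·1 = 15 ≡ 15 (mod 16).
    Then x = 142 + 495·15 = 7567, valid modulo lcm(495, 16) = 7920: x ≡ 7567 (mod 7920).
Verify against each original: 7567 mod 9 = 7, 7567 mod 11 = 10, 7567 mod 5 = 2, 7567 mod 16 = 15.

x ≡ 7567 (mod 7920).


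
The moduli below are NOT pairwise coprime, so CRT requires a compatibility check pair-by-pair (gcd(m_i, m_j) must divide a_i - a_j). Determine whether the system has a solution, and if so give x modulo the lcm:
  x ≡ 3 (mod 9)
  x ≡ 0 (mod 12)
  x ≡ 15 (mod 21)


Moduli 9, 12, 21 are not pairwise coprime, so CRT works modulo lcm(m_i) when all pairwise compatibility conditions hold.
Pairwise compatibility: gcd(m_i, m_j) must divide a_i - a_j for every pair.
Merge one congruence at a time:
  Start: x ≡ 3 (mod 9).
  Combine with x ≡ 0 (mod 12): gcd(9, 12) = 3; 0 - 3 = -3, which IS divisible by 3, so compatible.
    Write x = 3 + 9·t and substitute into x ≡ 0 (mod 12): 9·t ≡ 0 − 3 = -3 (mod 12).
    Divide the congruence (and modulus) by g = 3: 3·t ≡ -1 (mod 4).
    Reduce coefficients mod 4: 3·t ≡ 3 (mod 4).
    The inverse of 3 mod 4 is 3 (since 3·3 = 9 = 2·4 + 1), so t ≡ 3·3 = 9 ≡ 1 (mod 4).
    Then x = 3 + 9·1 = 12, valid modulo lcm(9, 12) = 36: x ≡ 12 (mod 36).
  Combine with x ≡ 15 (mod 21): gcd(36, 21) = 3; 15 - 12 = 3, which IS divisible by 3, so compatible.
    Write x = 12 + 36·t and substitute into x ≡ 15 (mod 21): 36·t ≡ 15 − 12 = 3 (mod 21).
    Divide the congruence (and modulus) by g = 3: 12·t ≡ 1 (mod 7).
    Reduce coefficients mod 7: 5·t ≡ 1 (mod 7).
    The inverse of 5 mod 7 is 3 (since 5·3 = 15 = 2·7 + 1), so t ≡ 3·1 = 3 ≡ 3 (mod 7).
    Then x = 12 + 36·3 = 120, valid modulo lcm(36, 21) = 252: x ≡ 120 (mod 252).
Verify: 120 mod 9 = 3, 120 mod 12 = 0, 120 mod 21 = 15.

x ≡ 120 (mod 252).


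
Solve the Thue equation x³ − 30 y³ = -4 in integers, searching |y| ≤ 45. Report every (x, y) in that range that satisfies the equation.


The equation is x³ - 30y³ = -4. For fixed y, x³ = 30·y³ − 4, so a solution requires the RHS to be a perfect cube.
Strategy: iterate y from -45 to 45, compute RHS = 30·y³ − 4, and check whether it is a (positive or negative) perfect cube.
Check small values of y:
  y = 0: RHS = -4 is not a perfect cube.
  y = 1: RHS = 26 is not a perfect cube.
  y = -1: RHS = -34 is not a perfect cube.
  y = 2: RHS = 236 is not a perfect cube.
  y = -2: RHS = -244 is not a perfect cube.
  y = 3: RHS = 806 is not a perfect cube.
  y = -3: RHS = -814 is not a perfect cube.
Continuing the search up to |y| = 45 finds no solutions either.
No (x, y) in the scanned range satisfies the equation.

No integer solutions with |y| ≤ 45.


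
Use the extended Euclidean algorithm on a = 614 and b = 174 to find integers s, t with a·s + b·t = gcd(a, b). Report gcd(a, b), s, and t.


Euclidean algorithm on (614, 174) — divide until remainder is 0:
  614 = 3 · 174 + 92
  174 = 1 · 92 + 82
  92 = 1 · 82 + 10
  82 = 8 · 10 + 2
  10 = 5 · 2 + 0
gcd(614, 174) = 2.
Track Bezout coefficients alongside the remainders: start with r₀ = 614 = a·1 + b·0 (s = 1, t = 0) and r₁ = 174 = a·0 + b·1 (s = 0, t = 1); each new remainder r_{k+1} = r_{k-1} − q_k·r_k inherits s_{k+1} = s_{k-1} − q_k·s_k, t_{k+1} = t_{k-1} − q_k·t_k, so r_k = a·s_k + b·t_k at every step:
  q = 3: r = 92, s = 1 − 3·0 = 1, t = 0 − 3·1 = -3  (check: 614·1 + 174·(-3) = 92)
  q = 1: r = 82, s = 0 − 1·1 = -1, t = 1 − 1·(-3) = 4  (check: 614·(-1) + 174·4 = 82)
  q = 1: r = 10, s = 1 − 1·(-1) = 2, t = -3 − 1·4 = -7  (check: 614·2 + 174·(-7) = 10)
  q = 8: r = 2, s = -1 − 8·2 = -17, t = 4 − 8·(-7) = 60  (check: 614·(-17) + 174·60 = 2)
The row with r = 2 (the gcd) gives the Bezout coefficients s = -17, t = 60.
Result: 614 · (-17) + 174 · (60) = 2.

gcd(614, 174) = 2; s = -17, t = 60 (check: 614·(-17) + 174·60 = 2).


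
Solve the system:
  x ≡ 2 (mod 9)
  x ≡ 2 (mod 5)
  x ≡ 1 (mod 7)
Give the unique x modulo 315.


Moduli 9, 5, 7 are pairwise coprime; by CRT there is a unique solution modulo M = 9 · 5 · 7 = 315.
Solve pairwise, accumulating the modulus:
  Start with x ≡ 2 (mod 9).
  Combine with x ≡ 2 (mod 5): since gcd(9, 5) = 1, we get a unique residue mod 45.
    Write x = 2 + 9·t and substitute into x ≡ 2 (mod 5): 9·t ≡ 2 − 2 = 0 (mod 5).
    Reduce coefficients mod 5: 4·t ≡ 0 (mod 5).
    The inverse of 4 mod 5 is 4 (since 4·4 = 16 = 3·5 + 1), so t ≡ 4·0 = 0 ≡ 0 (mod 5).
    Then x = 2 + 9·0 = 2, valid modulo lcm(9, 5) = 45: x ≡ 2 (mod 45).
  Combine with x ≡ 1 (mod 7): since gcd(45, 7) = 1, we get a unique residue mod 315.
    Write x = 2 + 45·t and substitute into x ≡ 1 (mod 7): 45·t ≡ 1 − 2 = -1 (mod 7).
    Reduce coefficients mod 7: 3·t ≡ 6 (mod 7).
    The inverse of 3 mod 7 is 5 (since 3·5 = 15 = 2·7 + 1), so t ≡ 5·6 = 30 ≡ 2 (mod 7).
    Then x = 2 + 45·2 = 92, valid modulo lcm(45, 7) = 315: x ≡ 92 (mod 315).
Verify: 92 mod 9 = 2 ✓, 92 mod 5 = 2 ✓, 92 mod 7 = 1 ✓.

x ≡ 92 (mod 315).


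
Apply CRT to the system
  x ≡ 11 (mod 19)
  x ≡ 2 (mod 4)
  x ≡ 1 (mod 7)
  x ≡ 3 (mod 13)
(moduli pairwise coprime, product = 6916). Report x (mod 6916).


Product of moduli M = 19 · 4 · 7 · 13 = 6916.
Merge one congruence at a time:
  Start: x ≡ 11 (mod 19).
  Combine with x ≡ 2 (mod 4); new modulus lcm = 76.
    Write x = 11 + 19·t and substitute into x ≡ 2 (mod 4): 19·t ≡ 2 − 11 = -9 (mod 4).
    Reduce coefficients mod 4: 3·t ≡ 3 (mod 4).
    The inverse of 3 mod 4 is 3 (since 3·3 = 9 = 2·4 + 1), so t ≡ 3·3 = 9 ≡ 1 (mod 4).
    Then x = 11 + 19·1 = 30, valid modulo lcm(19, 4) = 76: x ≡ 30 (mod 76).
  Combine with x ≡ 1 (mod 7); new modulus lcm = 532.
    Write x = 30 + 76·t and substitute into x ≡ 1 (mod 7): 76·t ≡ 1 − 30 = -29 (mod 7).
    Reduce coefficients mod 7: 6·t ≡ 6 (mod 7).
    The inverse of 6 mod 7 is 6 (since 6·6 = 36 = 5·7 + 1), so t ≡ 6·6 = 36 ≡ 1 (mod 7).
    Then x = 30 + 76·1 = 106, valid modulo lcm(76, 7) = 532: x ≡ 106 (mod 532).
  Combine with x ≡ 3 (mod 13); new modulus lcm = 6916.
    Write x = 106 + 532·t and substitute into x ≡ 3 (mod 13): 532·t ≡ 3 − 106 = -103 (mod 13).
    Reduce coefficients mod 13: 12·t ≡ 1 (mod 13).
    The inverse of 12 mod 13 is 12 (since 12·12 = 144 = 11·13 + 1), so t ≡ 12·1 = 12 ≡ 12 (mod 13).
    Then x = 106 + 532·12 = 6490, valid modulo lcm(532, 13) = 6916: x ≡ 6490 (mod 6916).
Verify against each original: 6490 mod 19 = 11, 6490 mod 4 = 2, 6490 mod 7 = 1, 6490 mod 13 = 3.

x ≡ 6490 (mod 6916).


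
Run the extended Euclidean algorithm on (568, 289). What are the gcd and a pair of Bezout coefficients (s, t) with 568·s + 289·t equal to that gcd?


Euclidean algorithm on (568, 289) — divide until remainder is 0:
  568 = 1 · 289 + 279
  289 = 1 · 279 + 10
  279 = 27 · 10 + 9
  10 = 1 · 9 + 1
  9 = 9 · 1 + 0
gcd(568, 289) = 1.
Track Bezout coefficients alongside the remainders: start with r₀ = 568 = a·1 + b·0 (s = 1, t = 0) and r₁ = 289 = a·0 + b·1 (s = 0, t = 1); each new remainder r_{k+1} = r_{k-1} − q_k·r_k inherits s_{k+1} = s_{k-1} − q_k·s_k, t_{k+1} = t_{k-1} − q_k·t_k, so r_k = a·s_k + b·t_k at every step:
  q = 1: r = 279, s = 1 − 1·0 = 1, t = 0 − 1·1 = -1  (check: 568·1 + 289·(-1) = 279)
  q = 1: r = 10, s = 0 − 1·1 = -1, t = 1 − 1·(-1) = 2  (check: 568·(-1) + 289·2 = 10)
  q = 27: r = 9, s = 1 − 27·(-1) = 28, t = -1 − 27·2 = -55  (check: 568·28 + 289·(-55) = 9)
  q = 1: r = 1, s = -1 − 1·28 = -29, t = 2 − 1·(-55) = 57  (check: 568·(-29) + 289·57 = 1)
The row with r = 1 (the gcd) gives the Bezout coefficients s = -29, t = 57.
Result: 568 · (-29) + 289 · (57) = 1.

gcd(568, 289) = 1; s = -29, t = 57 (check: 568·(-29) + 289·57 = 1).
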